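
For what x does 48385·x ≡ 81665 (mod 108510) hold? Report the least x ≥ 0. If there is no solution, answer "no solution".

4247

First find gcd(48385, 108510):
108510 = 2·48385 + 11740
48385 = 4·11740 + 1425
11740 = 8·1425 + 340
1425 = 4·340 + 65
340 = 5·65 + 15
65 = 4·15 + 5
15 = 3·5 + 0
gcd = 5 and 5 | 81665, so solutions exist. Divide through by 5: 9677x ≡ 16333 (mod 21702).
Now find 9677⁻¹ mod 21702:
21702 = 2×9677 + 2348
9677 = 4×2348 + 285
2348 = 8×285 + 68
285 = 4×68 + 13
68 = 5×13 + 3
13 = 4×3 + 1
3 = 3×1 + 0
Back-substitute:
1 = 13 − 4·3
1 = −4·68 + 21·13
1 = 21·285 − 88·68
1 = −88·2348 + 725·285
1 = 725·9677 − 2988·2348
1 = −2988·21702 + 6701·9677
So 9677⁻¹ ≡ 6701 (mod 21702).
Then x ≡ 6701·16333 ≡ 4247 (mod 21702); the smallest non-negative solution is x = 4247.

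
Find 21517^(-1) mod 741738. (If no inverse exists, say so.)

179083

Apply the Euclidean algorithm to 741738 and 21517:
741738 = 34×21517 + 10160
21517 = 2×10160 + 1197
10160 = 8×1197 + 584
1197 = 2×584 + 29
584 = 20×29 + 4
29 = 7×4 + 1
4 = 4×1 + 0
Since gcd(21517, 741738) = 1, back-substitute to write 1 as a combination:
1 = 29 − 7·4
1 = −7·584 + 141·29
1 = 141·1197 − 289·584
1 = −289·10160 + 2453·1197
1 = 2453·21517 − 5195·10160
1 = −5195·741738 + 179083·21517
So 21517·179083 ≡ 1 (mod 741738).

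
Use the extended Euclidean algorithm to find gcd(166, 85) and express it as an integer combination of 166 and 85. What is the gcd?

Apply Euclid's algorithm to 166 and 85:
166 = 1×85 + 81
85 = 1×81 + 4
81 = 20×4 + 1
4 = 4×1 + 0
gcd(166, 85) = 1.
Working backward:
1 = 81 − 20·4
1 = −20·85 + 21·81
1 = 21·166 − 41·85
So 1 = (21)·166 + (-41)·85.

1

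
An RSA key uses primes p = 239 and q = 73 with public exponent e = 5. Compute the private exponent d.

13709

φ(n) = (p−1)(q−1) = 238·72 = 17136.
Need d with 5·d ≡ 1 (mod 17136). Apply the extended Euclidean algorithm:
17136 = 3427·5 + 1
5 = 5·1 + 0
Back-substitute:
1 = 17136 − 3427·5
So 5·(-3427) ≡ 1 (mod 17136), hence d ≡ -3427 ≡ 13709 (mod 17136).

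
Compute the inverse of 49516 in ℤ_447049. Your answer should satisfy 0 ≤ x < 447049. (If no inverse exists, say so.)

207138

Extended Euclidean algorithm:
447049 = 9*49516 + 1405
49516 = 35*1405 + 341
1405 = 4*341 + 41
341 = 8*41 + 13
41 = 3*13 + 2
13 = 6*2 + 1
2 = 2*1 + 0
Since gcd(49516, 447049) = 1, back-substitute to write 1 as a combination:
1 = 13 − 6·2
1 = −6·41 + 19·13
1 = 19·341 − 158·41
1 = −158·1405 + 651·341
1 = 651·49516 − 22943·1405
1 = −22943·447049 + 207138·49516
So 49516·207138 ≡ 1 (mod 447049).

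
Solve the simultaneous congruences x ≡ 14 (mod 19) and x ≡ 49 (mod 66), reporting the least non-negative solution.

Write x = 14 + 19·k. Then 19·k ≡ 49 − 14 ≡ 35 (mod 66).
Need 19⁻¹ mod 66. Extended Euclid on (66, 19):
66 = 3·19 + 9
19 = 2·9 + 1
9 = 9·1 + 0
Back-substitute:
1 = 19 − 2·9
1 = −2·66 + 7·19
19⁻¹ ≡ 7 (mod 66), so k ≡ 7·35 ≡ 47 (mod 66).
x = 14 + 19·47 = 907.

907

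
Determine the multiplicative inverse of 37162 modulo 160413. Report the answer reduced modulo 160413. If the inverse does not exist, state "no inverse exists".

121663

Run Euclid on (160413, 37162):
160413 = 4×37162 + 11765
37162 = 3×11765 + 1867
11765 = 6×1867 + 563
1867 = 3×563 + 178
563 = 3×178 + 29
178 = 6×29 + 4
29 = 7×4 + 1
4 = 4×1 + 0
The gcd is 1. Working backward:
1 = 29 − 7·4
1 = −7·178 + 43·29
1 = 43·563 − 136·178
1 = −136·1867 + 451·563
1 = 451·11765 − 2842·1867
1 = −2842·37162 + 8977·11765
1 = 8977·160413 − 38750·37162
Thus 37162·(-38750) ≡ 1 (mod 160413); reducing, -38750 mod 160413 = 121663.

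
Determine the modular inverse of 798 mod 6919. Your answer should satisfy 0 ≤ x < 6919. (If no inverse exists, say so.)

gcd(6919, 798) by repeated division:
6919 = 8*798 + 535
798 = 1*535 + 263
535 = 2*263 + 9
263 = 29*9 + 2
9 = 4*2 + 1
2 = 2*1 + 0
The gcd is 1. Working backward:
1 = 9 − 4·2
1 = −4·263 + 117·9
1 = 117·535 − 238·263
1 = −238·798 + 355·535
1 = 355·6919 − 3078·798
Thus 798·(-3078) ≡ 1 (mod 6919); reducing, -3078 mod 6919 = 3841.

3841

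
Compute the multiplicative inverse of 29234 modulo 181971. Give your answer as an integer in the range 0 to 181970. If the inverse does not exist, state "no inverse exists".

Run Euclid on (181971, 29234):
181971 = 6*29234 + 6567
29234 = 4*6567 + 2966
6567 = 2*2966 + 635
2966 = 4*635 + 426
635 = 1*426 + 209
426 = 2*209 + 8
209 = 26*8 + 1
8 = 8*1 + 0
The gcd is 1. Working backward:
1 = 209 − 26·8
1 = −26·426 + 53·209
1 = 53·635 − 79·426
1 = −79·2966 + 369·635
1 = 369·6567 − 817·2966
1 = −817·29234 + 3637·6567
1 = 3637·181971 − 22639·29234
Thus 29234·(-22639) ≡ 1 (mod 181971); reducing, -22639 mod 181971 = 159332.

159332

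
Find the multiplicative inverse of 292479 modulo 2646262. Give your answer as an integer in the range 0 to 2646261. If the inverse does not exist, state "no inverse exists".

Extended Euclidean algorithm:
2646262 = 9×292479 + 13951
292479 = 20×13951 + 13459
13951 = 1×13459 + 492
13459 = 27×492 + 175
492 = 2×175 + 142
175 = 1×142 + 33
142 = 4×33 + 10
33 = 3×10 + 3
10 = 3×3 + 1
3 = 3×1 + 0
gcd = 1, so the inverse exists. Back-substitute:
1 = 10 − 3·3
1 = −3·33 + 10·10
1 = 10·142 − 43·33
1 = −43·175 + 53·142
1 = 53·492 − 149·175
1 = −149·13459 + 4076·492
1 = 4076·13951 − 4225·13459
1 = −4225·292479 + 88576·13951
1 = 88576·2646262 − 801409·292479
Hence 292479⁻¹ ≡ -801409 ≡ 1844853 (mod 2646262).

1844853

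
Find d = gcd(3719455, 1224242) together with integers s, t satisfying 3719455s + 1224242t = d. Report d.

1

Apply Euclid's algorithm to 3719455 and 1224242:
3719455 = 3·1224242 + 46729
1224242 = 26·46729 + 9288
46729 = 5·9288 + 289
9288 = 32·289 + 40
289 = 7·40 + 9
40 = 4·9 + 4
9 = 2·4 + 1
4 = 4·1 + 0
gcd(3719455, 1224242) = 1.
Back-substituting:
1 = 9 − 2·4
1 = −2·40 + 9·9
1 = 9·289 − 65·40
1 = −65·9288 + 2089·289
1 = 2089·46729 − 10510·9288
1 = −10510·1224242 + 275349·46729
1 = 275349·3719455 − 836557·1224242
So 1 = (275349)·3719455 + (-836557)·1224242.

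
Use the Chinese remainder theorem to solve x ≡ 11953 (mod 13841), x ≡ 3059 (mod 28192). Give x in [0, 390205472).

Write x = 11953 + 13841·k. Then 13841·k ≡ 3059 − 11953 ≡ 19298 (mod 28192).
Need 13841⁻¹ mod 28192. Extended Euclid on (28192, 13841):
28192 = 2×13841 + 510
13841 = 27×510 + 71
510 = 7×71 + 13
71 = 5×13 + 6
13 = 2×6 + 1
6 = 6×1 + 0
Back-substitute:
1 = 13 − 2·6
1 = −2·71 + 11·13
1 = 11·510 − 79·71
1 = −79·13841 + 2144·510
1 = 2144·28192 − 4367·13841
13841⁻¹ ≡ 23825 (mod 28192), so k ≡ 23825·19298 ≡ 19714 (mod 28192).
x = 11953 + 13841·19714 = 272873427.

272873427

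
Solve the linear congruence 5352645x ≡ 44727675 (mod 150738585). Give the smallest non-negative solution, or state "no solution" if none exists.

5720175

First find gcd(5352645, 150738585):
150738585 = 28·5352645 + 864525
5352645 = 6·864525 + 165495
864525 = 5·165495 + 37050
165495 = 4·37050 + 17295
37050 = 2·17295 + 2460
17295 = 7·2460 + 75
2460 = 32·75 + 60
75 = 1·60 + 15
60 = 4·15 + 0
gcd = 15 and 15 | 44727675, so solutions exist. Divide through by 15: 356843x ≡ 2981845 (mod 10049239).
Now find 356843⁻¹ mod 10049239:
10049239 = 28*356843 + 57635
356843 = 6*57635 + 11033
57635 = 5*11033 + 2470
11033 = 4*2470 + 1153
2470 = 2*1153 + 164
1153 = 7*164 + 5
164 = 32*5 + 4
5 = 1*4 + 1
4 = 4*1 + 0
Back-substitute:
1 = 5 − 4
1 = −164 + 33·5
1 = 33·1153 − 232·164
1 = −232·2470 + 497·1153
1 = 497·11033 − 2220·2470
1 = −2220·57635 + 11597·11033
1 = 11597·356843 − 71802·57635
1 = −71802·10049239 + 2022053·356843
So 356843⁻¹ ≡ 2022053 (mod 10049239).
Then x ≡ 2022053·2981845 ≡ 5720175 (mod 10049239); the smallest non-negative solution is x = 5720175.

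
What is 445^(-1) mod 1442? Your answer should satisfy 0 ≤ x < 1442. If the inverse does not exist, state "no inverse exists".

849

gcd(1442, 445) by repeated division:
1442 = 3*445 + 107
445 = 4*107 + 17
107 = 6*17 + 5
17 = 3*5 + 2
5 = 2*2 + 1
2 = 2*1 + 0
gcd = 1, so the inverse exists. Back-substitute:
1 = 5 − 2·2
1 = −2·17 + 7·5
1 = 7·107 − 44·17
1 = −44·445 + 183·107
1 = 183·1442 − 593·445
Hence 445⁻¹ ≡ -593 ≡ 849 (mod 1442).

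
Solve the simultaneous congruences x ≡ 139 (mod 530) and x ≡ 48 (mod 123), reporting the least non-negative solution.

45189

Write x = 139 + 530·k. Then 530·k ≡ 48 − 139 ≡ 32 (mod 123).
Need 530⁻¹ mod 123. Extended Euclid on (123, 38):
123 = 3*38 + 9
38 = 4*9 + 2
9 = 4*2 + 1
2 = 2*1 + 0
Back-substitute:
1 = 9 − 4·2
1 = −4·38 + 17·9
1 = 17·123 − 55·38
530⁻¹ ≡ 68 (mod 123), so k ≡ 68·32 ≡ 85 (mod 123).
x = 139 + 530·85 = 45189.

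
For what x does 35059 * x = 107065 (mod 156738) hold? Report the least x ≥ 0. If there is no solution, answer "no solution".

First find gcd(35059, 156738):
156738 = 4·35059 + 16502
35059 = 2·16502 + 2055
16502 = 8·2055 + 62
2055 = 33·62 + 9
62 = 6·9 + 8
9 = 1·8 + 1
8 = 8·1 + 0
gcd = 1, so a unique solution mod 156738 exists.
Back-substitute for the Bézout coefficients:
1 = 9 − 8
1 = −62 + 7·9
1 = 7·2055 − 232·62
1 = −232·16502 + 1863·2055
1 = 1863·35059 − 3958·16502
1 = −3958·156738 + 17695·35059
So 35059·(17695) ≡ 1 (mod 156738), giving 35059⁻¹ ≡ 17695.
x ≡ 35059⁻¹·107065 ≡ 17695·107065 ≡ 22969 (mod 156738).

22969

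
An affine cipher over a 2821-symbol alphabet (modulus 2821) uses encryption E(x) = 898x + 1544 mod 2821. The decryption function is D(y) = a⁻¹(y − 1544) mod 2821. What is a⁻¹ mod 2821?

2510

gcd(2821, 898) by repeated division:
2821 = 3×898 + 127
898 = 7×127 + 9
127 = 14×9 + 1
9 = 9×1 + 0
gcd = 1, so the inverse exists. Back-substitute:
1 = 127 − 14·9
1 = −14·898 + 99·127
1 = 99·2821 − 311·898
Thus 898·(-311) ≡ 1 (mod 2821); reducing, -311 mod 2821 = 2510.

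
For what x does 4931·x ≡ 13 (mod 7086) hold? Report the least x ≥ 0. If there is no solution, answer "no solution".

First find gcd(4931, 7086):
7086 = 1·4931 + 2155
4931 = 2·2155 + 621
2155 = 3·621 + 292
621 = 2·292 + 37
292 = 7·37 + 33
37 = 1·33 + 4
33 = 8·4 + 1
4 = 4·1 + 0
gcd = 1, so a unique solution mod 7086 exists.
Back-substitute for the Bézout coefficients:
1 = 33 − 8·4
1 = −8·37 + 9·33
1 = 9·292 − 71·37
1 = −71·621 + 151·292
1 = 151·2155 − 524·621
1 = −524·4931 + 1199·2155
1 = 1199·7086 − 1723·4931
So 4931·(-1723) ≡ 1 (mod 7086), giving 4931⁻¹ ≡ 5363.
x ≡ 4931⁻¹·13 ≡ 5363·13 ≡ 5945 (mod 7086).

5945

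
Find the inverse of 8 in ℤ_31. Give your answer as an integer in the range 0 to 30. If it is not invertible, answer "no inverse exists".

gcd(31, 8) by repeated division:
31 = 3*8 + 7
8 = 1*7 + 1
7 = 7*1 + 0
The gcd is 1. Working backward:
1 = 8 − 7
1 = −31 + 4·8
So 8·4 ≡ 1 (mod 31).

4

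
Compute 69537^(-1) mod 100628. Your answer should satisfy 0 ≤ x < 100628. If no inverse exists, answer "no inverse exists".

23245

Apply the Euclidean algorithm to 100628 and 69537:
100628 = 1*69537 + 31091
69537 = 2*31091 + 7355
31091 = 4*7355 + 1671
7355 = 4*1671 + 671
1671 = 2*671 + 329
671 = 2*329 + 13
329 = 25*13 + 4
13 = 3*4 + 1
4 = 4*1 + 0
gcd = 1, so the inverse exists. Back-substitute:
1 = 13 − 3·4
1 = −3·329 + 76·13
1 = 76·671 − 155·329
1 = −155·1671 + 386·671
1 = 386·7355 − 1699·1671
1 = −1699·31091 + 7182·7355
1 = 7182·69537 − 16063·31091
1 = −16063·100628 + 23245·69537
So 69537·23245 ≡ 1 (mod 100628).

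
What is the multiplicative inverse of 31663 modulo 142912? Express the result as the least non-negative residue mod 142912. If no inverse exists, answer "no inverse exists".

24847

Apply the Euclidean algorithm to 142912 and 31663:
142912 = 4·31663 + 16260
31663 = 1·16260 + 15403
16260 = 1·15403 + 857
15403 = 17·857 + 834
857 = 1·834 + 23
834 = 36·23 + 6
23 = 3·6 + 5
6 = 1·5 + 1
5 = 5·1 + 0
The gcd is 1. Working backward:
1 = 6 − 5
1 = −23 + 4·6
1 = 4·834 − 145·23
1 = −145·857 + 149·834
1 = 149·15403 − 2678·857
1 = −2678·16260 + 2827·15403
1 = 2827·31663 − 5505·16260
1 = −5505·142912 + 24847·31663
So 31663·24847 ≡ 1 (mod 142912).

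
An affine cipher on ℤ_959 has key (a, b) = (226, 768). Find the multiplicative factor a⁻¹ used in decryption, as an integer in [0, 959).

Extended Euclidean algorithm:
959 = 4×226 + 55
226 = 4×55 + 6
55 = 9×6 + 1
6 = 6×1 + 0
The gcd is 1. Working backward:
1 = 55 − 9·6
1 = −9·226 + 37·55
1 = 37·959 − 157·226
Thus 226·(-157) ≡ 1 (mod 959); reducing, -157 mod 959 = 802.

802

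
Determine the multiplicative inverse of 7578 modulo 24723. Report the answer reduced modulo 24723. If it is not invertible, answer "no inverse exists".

Euclidean algorithm on 24723, 7578:
24723 = 3*7578 + 1989
7578 = 3*1989 + 1611
1989 = 1*1611 + 378
1611 = 4*378 + 99
378 = 3*99 + 81
99 = 1*81 + 18
81 = 4*18 + 9
18 = 2*9 + 0
Since gcd = 9 > 1, 7578 is not a unit mod 24723.

no inverse exists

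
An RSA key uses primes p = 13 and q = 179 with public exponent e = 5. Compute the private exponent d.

φ(n) = (p−1)(q−1) = 12·178 = 2136.
Need d with 5·d ≡ 1 (mod 2136). Apply the extended Euclidean algorithm:
2136 = 427*5 + 1
5 = 5*1 + 0
Back-substitute:
1 = 2136 − 427·5
So 5·(-427) ≡ 1 (mod 2136), hence d ≡ -427 ≡ 1709 (mod 2136).

1709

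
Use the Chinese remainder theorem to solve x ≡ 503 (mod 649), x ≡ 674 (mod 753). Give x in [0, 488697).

51125

Write x = 503 + 649·k. Then 649·k ≡ 674 − 503 ≡ 171 (mod 753).
Need 649⁻¹ mod 753. Extended Euclid on (753, 649):
753 = 1*649 + 104
649 = 6*104 + 25
104 = 4*25 + 4
25 = 6*4 + 1
4 = 4*1 + 0
Back-substitute:
1 = 25 − 6·4
1 = −6·104 + 25·25
1 = 25·649 − 156·104
1 = −156·753 + 181·649
649⁻¹ ≡ 181 (mod 753), so k ≡ 181·171 ≡ 78 (mod 753).
x = 503 + 649·78 = 51125.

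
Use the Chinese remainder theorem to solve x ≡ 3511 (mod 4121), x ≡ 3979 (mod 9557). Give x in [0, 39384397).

Write x = 3511 + 4121·k. Then 4121·k ≡ 3979 − 3511 ≡ 468 (mod 9557).
Need 4121⁻¹ mod 9557. Extended Euclid on (9557, 4121):
9557 = 2*4121 + 1315
4121 = 3*1315 + 176
1315 = 7*176 + 83
176 = 2*83 + 10
83 = 8*10 + 3
10 = 3*3 + 1
3 = 3*1 + 0
Back-substitute:
1 = 10 − 3·3
1 = −3·83 + 25·10
1 = 25·176 − 53·83
1 = −53·1315 + 396·176
1 = 396·4121 − 1241·1315
1 = −1241·9557 + 2878·4121
4121⁻¹ ≡ 2878 (mod 9557), so k ≡ 2878·468 ≡ 8924 (mod 9557).
x = 3511 + 4121·8924 = 36779315.

36779315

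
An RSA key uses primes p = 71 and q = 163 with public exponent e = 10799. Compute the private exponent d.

2159

φ(n) = (p−1)(q−1) = 70·162 = 11340.
Need d with 10799·d ≡ 1 (mod 11340). Apply the extended Euclidean algorithm:
11340 = 1×10799 + 541
10799 = 19×541 + 520
541 = 1×520 + 21
520 = 24×21 + 16
21 = 1×16 + 5
16 = 3×5 + 1
5 = 5×1 + 0
Back-substitute:
1 = 16 − 3·5
1 = −3·21 + 4·16
1 = 4·520 − 99·21
1 = −99·541 + 103·520
1 = 103·10799 − 2056·541
1 = −2056·11340 + 2159·10799
So 10799·2159 ≡ 1 (mod 11340), hence d = 2159.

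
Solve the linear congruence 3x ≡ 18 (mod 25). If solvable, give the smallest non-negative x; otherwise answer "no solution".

First find gcd(3, 25):
25 = 8·3 + 1
3 = 3·1 + 0
gcd = 1, so a unique solution mod 25 exists.
Back-substitute for the Bézout coefficients:
1 = 25 − 8·3
So 3·(-8) ≡ 1 (mod 25), giving 3⁻¹ ≡ 17.
x ≡ 3⁻¹·18 ≡ 17·18 ≡ 6 (mod 25).

6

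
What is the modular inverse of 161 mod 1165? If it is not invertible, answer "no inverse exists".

521

gcd(1165, 161) by repeated division:
1165 = 7×161 + 38
161 = 4×38 + 9
38 = 4×9 + 2
9 = 4×2 + 1
2 = 2×1 + 0
The gcd is 1. Working backward:
1 = 9 − 4·2
1 = −4·38 + 17·9
1 = 17·161 − 72·38
1 = −72·1165 + 521·161
So 161·521 ≡ 1 (mod 1165).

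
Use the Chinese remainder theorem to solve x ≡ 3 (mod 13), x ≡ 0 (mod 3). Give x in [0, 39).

3

Write x = 3 + 13·k. Then 13·k ≡ 0 − 3 ≡ 0 (mod 3).
Need 13⁻¹ mod 3. Extended Euclid on (3, 1):
3 = 3·1 + 0
13⁻¹ ≡ 1 (mod 3), so k ≡ 1·0 ≡ 0 (mod 3).
x = 3 + 13·0 = 3.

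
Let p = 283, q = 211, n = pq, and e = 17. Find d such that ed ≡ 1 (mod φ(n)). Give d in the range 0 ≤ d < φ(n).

φ(n) = (p−1)(q−1) = 282·210 = 59220.
Need d with 17·d ≡ 1 (mod 59220). Apply the extended Euclidean algorithm:
59220 = 3483·17 + 9
17 = 1·9 + 8
9 = 1·8 + 1
8 = 8·1 + 0
Back-substitute:
1 = 9 − 8
1 = −17 + 2·9
1 = 2·59220 − 6967·17
So 17·(-6967) ≡ 1 (mod 59220), hence d ≡ -6967 ≡ 52253 (mod 59220).

52253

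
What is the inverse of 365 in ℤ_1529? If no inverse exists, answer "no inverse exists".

842

Extended Euclidean algorithm:
1529 = 4·365 + 69
365 = 5·69 + 20
69 = 3·20 + 9
20 = 2·9 + 2
9 = 4·2 + 1
2 = 2·1 + 0
The gcd is 1. Working backward:
1 = 9 − 4·2
1 = −4·20 + 9·9
1 = 9·69 − 31·20
1 = −31·365 + 164·69
1 = 164·1529 − 687·365
Hence 365⁻¹ ≡ -687 ≡ 842 (mod 1529).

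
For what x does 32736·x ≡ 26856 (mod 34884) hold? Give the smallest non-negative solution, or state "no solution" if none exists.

1644

First find gcd(32736, 34884):
34884 = 1·32736 + 2148
32736 = 15·2148 + 516
2148 = 4·516 + 84
516 = 6·84 + 12
84 = 7·12 + 0
gcd = 12 and 12 | 26856, so solutions exist. Divide through by 12: 2728x ≡ 2238 (mod 2907).
Now find 2728⁻¹ mod 2907:
2907 = 1·2728 + 179
2728 = 15·179 + 43
179 = 4·43 + 7
43 = 6·7 + 1
7 = 7·1 + 0
Back-substitute:
1 = 43 − 6·7
1 = −6·179 + 25·43
1 = 25·2728 − 381·179
1 = −381·2907 + 406·2728
So 2728⁻¹ ≡ 406 (mod 2907).
Then x ≡ 406·2238 ≡ 1644 (mod 2907); the smallest non-negative solution is x = 1644.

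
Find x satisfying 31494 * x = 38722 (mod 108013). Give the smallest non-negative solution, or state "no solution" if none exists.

88431

First find gcd(31494, 108013):
108013 = 3·31494 + 13531
31494 = 2·13531 + 4432
13531 = 3·4432 + 235
4432 = 18·235 + 202
235 = 1·202 + 33
202 = 6·33 + 4
33 = 8·4 + 1
4 = 4·1 + 0
gcd = 1, so a unique solution mod 108013 exists.
Back-substitute for the Bézout coefficients:
1 = 33 − 8·4
1 = −8·202 + 49·33
1 = 49·235 − 57·202
1 = −57·4432 + 1075·235
1 = 1075·13531 − 3282·4432
1 = −3282·31494 + 7639·13531
1 = 7639·108013 − 26199·31494
So 31494·(-26199) ≡ 1 (mod 108013), giving 31494⁻¹ ≡ 81814.
x ≡ 31494⁻¹·38722 ≡ 81814·38722 ≡ 88431 (mod 108013).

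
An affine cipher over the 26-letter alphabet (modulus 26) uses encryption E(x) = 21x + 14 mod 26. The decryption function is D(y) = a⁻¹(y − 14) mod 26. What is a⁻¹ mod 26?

Extended Euclidean algorithm:
26 = 1·21 + 5
21 = 4·5 + 1
5 = 5·1 + 0
Since gcd(21, 26) = 1, back-substitute to write 1 as a combination:
1 = 21 − 4·5
1 = −4·26 + 5·21
So 21·5 ≡ 1 (mod 26).

5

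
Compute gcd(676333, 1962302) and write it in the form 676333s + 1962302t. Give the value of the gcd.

1

Euclidean algorithm:
1962302 = 2·676333 + 609636
676333 = 1·609636 + 66697
609636 = 9·66697 + 9363
66697 = 7·9363 + 1156
9363 = 8·1156 + 115
1156 = 10·115 + 6
115 = 19·6 + 1
6 = 6·1 + 0
gcd(676333, 1962302) = 1.
Working backward:
1 = 115 − 19·6
1 = −19·1156 + 191·115
1 = 191·9363 − 1547·1156
1 = −1547·66697 + 11020·9363
1 = 11020·609636 − 100727·66697
1 = −100727·676333 + 111747·609636
1 = 111747·1962302 − 324221·676333
So 1 = (111747)·1962302 + (-324221)·676333.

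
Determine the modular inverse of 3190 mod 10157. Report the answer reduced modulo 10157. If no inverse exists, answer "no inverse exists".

gcd(10157, 3190) by repeated division:
10157 = 3·3190 + 587
3190 = 5·587 + 255
587 = 2·255 + 77
255 = 3·77 + 24
77 = 3·24 + 5
24 = 4·5 + 4
5 = 1·4 + 1
4 = 4·1 + 0
Since gcd(3190, 10157) = 1, back-substitute to write 1 as a combination:
1 = 5 − 4
1 = −24 + 5·5
1 = 5·77 − 16·24
1 = −16·255 + 53·77
1 = 53·587 − 122·255
1 = −122·3190 + 663·587
1 = 663·10157 − 2111·3190
So 3190·(-2111) ≡ 1 (mod 10157), and -2111 ≡ 8046 (mod 10157).

8046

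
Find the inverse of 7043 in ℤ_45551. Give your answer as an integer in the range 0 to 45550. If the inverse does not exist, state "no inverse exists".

gcd(45551, 7043) by repeated division:
45551 = 6*7043 + 3293
7043 = 2*3293 + 457
3293 = 7*457 + 94
457 = 4*94 + 81
94 = 1*81 + 13
81 = 6*13 + 3
13 = 4*3 + 1
3 = 3*1 + 0
Since gcd(7043, 45551) = 1, back-substitute to write 1 as a combination:
1 = 13 − 4·3
1 = −4·81 + 25·13
1 = 25·94 − 29·81
1 = −29·457 + 141·94
1 = 141·3293 − 1016·457
1 = −1016·7043 + 2173·3293
1 = 2173·45551 − 14054·7043
Hence 7043⁻¹ ≡ -14054 ≡ 31497 (mod 45551).

31497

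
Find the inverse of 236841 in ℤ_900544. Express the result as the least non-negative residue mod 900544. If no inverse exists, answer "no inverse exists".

Run Euclid on (900544, 236841):
900544 = 3×236841 + 190021
236841 = 1×190021 + 46820
190021 = 4×46820 + 2741
46820 = 17×2741 + 223
2741 = 12×223 + 65
223 = 3×65 + 28
65 = 2×28 + 9
28 = 3×9 + 1
9 = 9×1 + 0
gcd = 1, so the inverse exists. Back-substitute:
1 = 28 − 3·9
1 = −3·65 + 7·28
1 = 7·223 − 24·65
1 = −24·2741 + 295·223
1 = 295·46820 − 5039·2741
1 = −5039·190021 + 20451·46820
1 = 20451·236841 − 25490·190021
1 = −25490·900544 + 96921·236841
So 236841·96921 ≡ 1 (mod 900544).

96921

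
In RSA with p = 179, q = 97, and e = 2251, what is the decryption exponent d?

φ(n) = (p−1)(q−1) = 178·96 = 17088.
Need d with 2251·d ≡ 1 (mod 17088). Apply the extended Euclidean algorithm:
17088 = 7*2251 + 1331
2251 = 1*1331 + 920
1331 = 1*920 + 411
920 = 2*411 + 98
411 = 4*98 + 19
98 = 5*19 + 3
19 = 6*3 + 1
3 = 3*1 + 0
Back-substitute:
1 = 19 − 6·3
1 = −6·98 + 31·19
1 = 31·411 − 130·98
1 = −130·920 + 291·411
1 = 291·1331 − 421·920
1 = −421·2251 + 712·1331
1 = 712·17088 − 5405·2251
So 2251·(-5405) ≡ 1 (mod 17088), hence d ≡ -5405 ≡ 11683 (mod 17088).

11683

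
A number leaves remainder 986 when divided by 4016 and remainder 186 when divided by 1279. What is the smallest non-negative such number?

470858

Write x = 986 + 4016·k. Then 4016·k ≡ 186 − 986 ≡ 479 (mod 1279).
Need 4016⁻¹ mod 1279. Extended Euclid on (1279, 179):
1279 = 7·179 + 26
179 = 6·26 + 23
26 = 1·23 + 3
23 = 7·3 + 2
3 = 1·2 + 1
2 = 2·1 + 0
Back-substitute:
1 = 3 − 2
1 = −23 + 8·3
1 = 8·26 − 9·23
1 = −9·179 + 62·26
1 = 62·1279 − 443·179
4016⁻¹ ≡ 836 (mod 1279), so k ≡ 836·479 ≡ 117 (mod 1279).
x = 986 + 4016·117 = 470858.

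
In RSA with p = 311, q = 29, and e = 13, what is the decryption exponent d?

6677

φ(n) = (p−1)(q−1) = 310·28 = 8680.
Need d with 13·d ≡ 1 (mod 8680). Apply the extended Euclidean algorithm:
8680 = 667*13 + 9
13 = 1*9 + 4
9 = 2*4 + 1
4 = 4*1 + 0
Back-substitute:
1 = 9 − 2·4
1 = −2·13 + 3·9
1 = 3·8680 − 2003·13
So 13·(-2003) ≡ 1 (mod 8680), hence d ≡ -2003 ≡ 6677 (mod 8680).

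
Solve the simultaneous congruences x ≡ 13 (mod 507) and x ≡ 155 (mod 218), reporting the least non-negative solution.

1027

Write x = 13 + 507·k. Then 507·k ≡ 155 − 13 ≡ 142 (mod 218).
Need 507⁻¹ mod 218. Extended Euclid on (218, 71):
218 = 3×71 + 5
71 = 14×5 + 1
5 = 5×1 + 0
Back-substitute:
1 = 71 − 14·5
1 = −14·218 + 43·71
507⁻¹ ≡ 43 (mod 218), so k ≡ 43·142 ≡ 2 (mod 218).
x = 13 + 507·2 = 1027.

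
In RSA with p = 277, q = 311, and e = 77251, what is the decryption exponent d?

φ(n) = (p−1)(q−1) = 276·310 = 85560.
Need d with 77251·d ≡ 1 (mod 85560). Apply the extended Euclidean algorithm:
85560 = 1*77251 + 8309
77251 = 9*8309 + 2470
8309 = 3*2470 + 899
2470 = 2*899 + 672
899 = 1*672 + 227
672 = 2*227 + 218
227 = 1*218 + 9
218 = 24*9 + 2
9 = 4*2 + 1
2 = 2*1 + 0
Back-substitute:
1 = 9 − 4·2
1 = −4·218 + 97·9
1 = 97·227 − 101·218
1 = −101·672 + 299·227
1 = 299·899 − 400·672
1 = −400·2470 + 1099·899
1 = 1099·8309 − 3697·2470
1 = −3697·77251 + 34372·8309
1 = 34372·85560 − 38069·77251
So 77251·(-38069) ≡ 1 (mod 85560), hence d ≡ -38069 ≡ 47491 (mod 85560).

47491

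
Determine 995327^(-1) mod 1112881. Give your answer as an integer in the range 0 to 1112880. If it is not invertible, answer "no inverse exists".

gcd(1112881, 995327) by repeated division:
1112881 = 1·995327 + 117554
995327 = 8·117554 + 54895
117554 = 2·54895 + 7764
54895 = 7·7764 + 547
7764 = 14·547 + 106
547 = 5·106 + 17
106 = 6·17 + 4
17 = 4·4 + 1
4 = 4·1 + 0
Since gcd(995327, 1112881) = 1, back-substitute to write 1 as a combination:
1 = 17 − 4·4
1 = −4·106 + 25·17
1 = 25·547 − 129·106
1 = −129·7764 + 1831·547
1 = 1831·54895 − 12946·7764
1 = −12946·117554 + 27723·54895
1 = 27723·995327 − 234730·117554
1 = −234730·1112881 + 262453·995327
So 995327·262453 ≡ 1 (mod 1112881).

262453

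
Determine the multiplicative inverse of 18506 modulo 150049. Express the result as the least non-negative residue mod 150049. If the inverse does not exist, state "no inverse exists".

103857

Extended Euclidean algorithm:
150049 = 8·18506 + 2001
18506 = 9·2001 + 497
2001 = 4·497 + 13
497 = 38·13 + 3
13 = 4·3 + 1
3 = 3·1 + 0
gcd = 1, so the inverse exists. Back-substitute:
1 = 13 − 4·3
1 = −4·497 + 153·13
1 = 153·2001 − 616·497
1 = −616·18506 + 5697·2001
1 = 5697·150049 − 46192·18506
Hence 18506⁻¹ ≡ -46192 ≡ 103857 (mod 150049).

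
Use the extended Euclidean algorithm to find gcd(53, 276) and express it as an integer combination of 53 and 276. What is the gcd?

1

Euclidean algorithm:
276 = 5*53 + 11
53 = 4*11 + 9
11 = 1*9 + 2
9 = 4*2 + 1
2 = 2*1 + 0
gcd(53, 276) = 1.
Working backward:
1 = 9 − 4·2
1 = −4·11 + 5·9
1 = 5·53 − 24·11
1 = −24·276 + 125·53
So 1 = (-24)·276 + (125)·53.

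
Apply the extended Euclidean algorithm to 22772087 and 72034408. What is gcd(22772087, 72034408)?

Repeated division:
72034408 = 3·22772087 + 3718147
22772087 = 6·3718147 + 463205
3718147 = 8·463205 + 12507
463205 = 37·12507 + 446
12507 = 28·446 + 19
446 = 23·19 + 9
19 = 2·9 + 1
9 = 9·1 + 0
gcd(22772087, 72034408) = 1.
Working backward:
1 = 19 − 2·9
1 = −2·446 + 47·19
1 = 47·12507 − 1318·446
1 = −1318·463205 + 48813·12507
1 = 48813·3718147 − 391822·463205
1 = −391822·22772087 + 2399745·3718147
1 = 2399745·72034408 − 7591057·22772087
So 1 = (2399745)·72034408 + (-7591057)·22772087.

1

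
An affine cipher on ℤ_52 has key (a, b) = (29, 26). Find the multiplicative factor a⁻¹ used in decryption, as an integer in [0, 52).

9

gcd(52, 29) by repeated division:
52 = 1×29 + 23
29 = 1×23 + 6
23 = 3×6 + 5
6 = 1×5 + 1
5 = 5×1 + 0
Since gcd(29, 52) = 1, back-substitute to write 1 as a combination:
1 = 6 − 5
1 = −23 + 4·6
1 = 4·29 − 5·23
1 = −5·52 + 9·29
So 29·9 ≡ 1 (mod 52).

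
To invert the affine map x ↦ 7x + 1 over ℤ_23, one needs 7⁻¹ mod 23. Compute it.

Apply the Euclidean algorithm to 23 and 7:
23 = 3*7 + 2
7 = 3*2 + 1
2 = 2*1 + 0
The gcd is 1. Working backward:
1 = 7 − 3·2
1 = −3·23 + 10·7
So 7·10 ≡ 1 (mod 23).

10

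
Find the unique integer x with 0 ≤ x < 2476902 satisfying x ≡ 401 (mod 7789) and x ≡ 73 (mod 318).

1277797

Write x = 401 + 7789·k. Then 7789·k ≡ 73 − 401 ≡ 308 (mod 318).
Need 7789⁻¹ mod 318. Extended Euclid on (318, 157):
318 = 2*157 + 4
157 = 39*4 + 1
4 = 4*1 + 0
Back-substitute:
1 = 157 − 39·4
1 = −39·318 + 79·157
7789⁻¹ ≡ 79 (mod 318), so k ≡ 79·308 ≡ 164 (mod 318).
x = 401 + 7789·164 = 1277797.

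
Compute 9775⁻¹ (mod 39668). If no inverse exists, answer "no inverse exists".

32335

Extended Euclidean algorithm:
39668 = 4×9775 + 568
9775 = 17×568 + 119
568 = 4×119 + 92
119 = 1×92 + 27
92 = 3×27 + 11
27 = 2×11 + 5
11 = 2×5 + 1
5 = 5×1 + 0
The gcd is 1. Working backward:
1 = 11 − 2·5
1 = −2·27 + 5·11
1 = 5·92 − 17·27
1 = −17·119 + 22·92
1 = 22·568 − 105·119
1 = −105·9775 + 1807·568
1 = 1807·39668 − 7333·9775
So 9775·(-7333) ≡ 1 (mod 39668), and -7333 ≡ 32335 (mod 39668).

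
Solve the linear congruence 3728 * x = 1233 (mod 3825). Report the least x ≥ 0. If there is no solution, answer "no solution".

2511

First find gcd(3728, 3825):
3825 = 1·3728 + 97
3728 = 38·97 + 42
97 = 2·42 + 13
42 = 3·13 + 3
13 = 4·3 + 1
3 = 3·1 + 0
gcd = 1, so a unique solution mod 3825 exists.
Back-substitute for the Bézout coefficients:
1 = 13 − 4·3
1 = −4·42 + 13·13
1 = 13·97 − 30·42
1 = −30·3728 + 1153·97
1 = 1153·3825 − 1183·3728
So 3728·(-1183) ≡ 1 (mod 3825), giving 3728⁻¹ ≡ 2642.
x ≡ 3728⁻¹·1233 ≡ 2642·1233 ≡ 2511 (mod 3825).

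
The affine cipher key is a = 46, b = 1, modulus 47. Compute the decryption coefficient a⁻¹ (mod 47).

Run Euclid on (47, 46):
47 = 1·46 + 1
46 = 46·1 + 0
gcd = 1, so the inverse exists. Back-substitute:
1 = 47 − 46
So 46·(-1) ≡ 1 (mod 47), and -1 ≡ 46 (mod 47).

46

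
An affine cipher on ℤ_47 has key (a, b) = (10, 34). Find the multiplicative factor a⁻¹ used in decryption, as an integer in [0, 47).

gcd(47, 10) by repeated division:
47 = 4*10 + 7
10 = 1*7 + 3
7 = 2*3 + 1
3 = 3*1 + 0
gcd = 1, so the inverse exists. Back-substitute:
1 = 7 − 2·3
1 = −2·10 + 3·7
1 = 3·47 − 14·10
Thus 10·(-14) ≡ 1 (mod 47); reducing, -14 mod 47 = 33.

33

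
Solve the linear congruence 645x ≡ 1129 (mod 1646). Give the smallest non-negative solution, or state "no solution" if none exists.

923

First find gcd(645, 1646):
1646 = 2*645 + 356
645 = 1*356 + 289
356 = 1*289 + 67
289 = 4*67 + 21
67 = 3*21 + 4
21 = 5*4 + 1
4 = 4*1 + 0
gcd = 1, so a unique solution mod 1646 exists.
Back-substitute for the Bézout coefficients:
1 = 21 − 5·4
1 = −5·67 + 16·21
1 = 16·289 − 69·67
1 = −69·356 + 85·289
1 = 85·645 − 154·356
1 = −154·1646 + 393·645
So 645·(393) ≡ 1 (mod 1646), giving 645⁻¹ ≡ 393.
x ≡ 645⁻¹·1129 ≡ 393·1129 ≡ 923 (mod 1646).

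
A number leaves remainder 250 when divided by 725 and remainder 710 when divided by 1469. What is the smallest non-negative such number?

749900

Write x = 250 + 725·k. Then 725·k ≡ 710 − 250 ≡ 460 (mod 1469).
Need 725⁻¹ mod 1469. Extended Euclid on (1469, 725):
1469 = 2×725 + 19
725 = 38×19 + 3
19 = 6×3 + 1
3 = 3×1 + 0
Back-substitute:
1 = 19 − 6·3
1 = −6·725 + 229·19
1 = 229·1469 − 464·725
725⁻¹ ≡ 1005 (mod 1469), so k ≡ 1005·460 ≡ 1034 (mod 1469).
x = 250 + 725·1034 = 749900.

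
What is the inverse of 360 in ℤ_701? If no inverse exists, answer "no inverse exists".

37

Extended Euclidean algorithm:
701 = 1·360 + 341
360 = 1·341 + 19
341 = 17·19 + 18
19 = 1·18 + 1
18 = 18·1 + 0
Since gcd(360, 701) = 1, back-substitute to write 1 as a combination:
1 = 19 − 18
1 = −341 + 18·19
1 = 18·360 − 19·341
1 = −19·701 + 37·360
So 360·37 ≡ 1 (mod 701).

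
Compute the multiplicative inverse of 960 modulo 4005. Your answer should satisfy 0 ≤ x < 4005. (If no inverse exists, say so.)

no inverse exists

Euclidean algorithm on 4005, 960:
4005 = 4*960 + 165
960 = 5*165 + 135
165 = 1*135 + 30
135 = 4*30 + 15
30 = 2*15 + 0
The gcd is 15, not 1, hence no inverse exists.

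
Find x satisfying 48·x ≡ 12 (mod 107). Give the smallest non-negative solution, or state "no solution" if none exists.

First find gcd(48, 107):
107 = 2×48 + 11
48 = 4×11 + 4
11 = 2×4 + 3
4 = 1×3 + 1
3 = 3×1 + 0
gcd = 1, so a unique solution mod 107 exists.
Back-substitute for the Bézout coefficients:
1 = 4 − 3
1 = −11 + 3·4
1 = 3·48 − 13·11
1 = −13·107 + 29·48
So 48·(29) ≡ 1 (mod 107), giving 48⁻¹ ≡ 29.
x ≡ 48⁻¹·12 ≡ 29·12 ≡ 27 (mod 107).

27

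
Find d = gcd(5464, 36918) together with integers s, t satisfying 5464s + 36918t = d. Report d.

Euclidean algorithm:
36918 = 6*5464 + 4134
5464 = 1*4134 + 1330
4134 = 3*1330 + 144
1330 = 9*144 + 34
144 = 4*34 + 8
34 = 4*8 + 2
8 = 4*2 + 0
gcd(5464, 36918) = 2.
Back-substituting:
2 = 34 − 4·8
2 = −4·144 + 17·34
2 = 17·1330 − 157·144
2 = −157·4134 + 488·1330
2 = 488·5464 − 645·4134
2 = −645·36918 + 4358·5464
So 2 = (-645)·36918 + (4358)·5464.

2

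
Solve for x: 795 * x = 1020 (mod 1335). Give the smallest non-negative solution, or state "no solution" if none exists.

8

First find gcd(795, 1335):
1335 = 1×795 + 540
795 = 1×540 + 255
540 = 2×255 + 30
255 = 8×30 + 15
30 = 2×15 + 0
gcd = 15 and 15 | 1020, so solutions exist. Divide through by 15: 53x ≡ 68 (mod 89).
Now find 53⁻¹ mod 89:
89 = 1·53 + 36
53 = 1·36 + 17
36 = 2·17 + 2
17 = 8·2 + 1
2 = 2·1 + 0
Back-substitute:
1 = 17 − 8·2
1 = −8·36 + 17·17
1 = 17·53 − 25·36
1 = −25·89 + 42·53
So 53⁻¹ ≡ 42 (mod 89).
Then x ≡ 42·68 ≡ 8 (mod 89); the smallest non-negative solution is x = 8.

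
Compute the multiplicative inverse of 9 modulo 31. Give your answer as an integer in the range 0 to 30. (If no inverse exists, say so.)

Apply the Euclidean algorithm to 31 and 9:
31 = 3·9 + 4
9 = 2·4 + 1
4 = 4·1 + 0
gcd = 1, so the inverse exists. Back-substitute:
1 = 9 − 2·4
1 = −2·31 + 7·9
So 9·7 ≡ 1 (mod 31).

7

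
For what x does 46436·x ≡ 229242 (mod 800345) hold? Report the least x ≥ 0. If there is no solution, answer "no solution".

First find gcd(46436, 800345):
800345 = 17·46436 + 10933
46436 = 4·10933 + 2704
10933 = 4·2704 + 117
2704 = 23·117 + 13
117 = 9·13 + 0
gcd = 13 and 13 | 229242, so solutions exist. Divide through by 13: 3572x ≡ 17634 (mod 61565).
Now find 3572⁻¹ mod 61565:
61565 = 17×3572 + 841
3572 = 4×841 + 208
841 = 4×208 + 9
208 = 23×9 + 1
9 = 9×1 + 0
Back-substitute:
1 = 208 − 23·9
1 = −23·841 + 93·208
1 = 93·3572 − 395·841
1 = −395·61565 + 6808·3572
So 3572⁻¹ ≡ 6808 (mod 61565).
Then x ≡ 6808·17634 ≡ 522 (mod 61565); the smallest non-negative solution is x = 522.

522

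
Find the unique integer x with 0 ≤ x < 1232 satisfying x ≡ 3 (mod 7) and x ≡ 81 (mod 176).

1137

Write x = 3 + 7·k. Then 7·k ≡ 81 − 3 ≡ 78 (mod 176).
Need 7⁻¹ mod 176. Extended Euclid on (176, 7):
176 = 25·7 + 1
7 = 7·1 + 0
Back-substitute:
1 = 176 − 25·7
7⁻¹ ≡ 151 (mod 176), so k ≡ 151·78 ≡ 162 (mod 176).
x = 3 + 7·162 = 1137.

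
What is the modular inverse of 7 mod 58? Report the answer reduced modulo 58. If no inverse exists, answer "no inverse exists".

Apply the Euclidean algorithm to 58 and 7:
58 = 8*7 + 2
7 = 3*2 + 1
2 = 2*1 + 0
The gcd is 1. Working backward:
1 = 7 − 3·2
1 = −3·58 + 25·7
So 7·25 ≡ 1 (mod 58).

25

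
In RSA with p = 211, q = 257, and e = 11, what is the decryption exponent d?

34211

φ(n) = (p−1)(q−1) = 210·256 = 53760.
Need d with 11·d ≡ 1 (mod 53760). Apply the extended Euclidean algorithm:
53760 = 4887×11 + 3
11 = 3×3 + 2
3 = 1×2 + 1
2 = 2×1 + 0
Back-substitute:
1 = 3 − 2
1 = −11 + 4·3
1 = 4·53760 − 19549·11
So 11·(-19549) ≡ 1 (mod 53760), hence d ≡ -19549 ≡ 34211 (mod 53760).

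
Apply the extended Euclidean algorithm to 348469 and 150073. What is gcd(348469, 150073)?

Repeated division:
348469 = 2×150073 + 48323
150073 = 3×48323 + 5104
48323 = 9×5104 + 2387
5104 = 2×2387 + 330
2387 = 7×330 + 77
330 = 4×77 + 22
77 = 3×22 + 11
22 = 2×11 + 0
gcd(348469, 150073) = 11.
Express as a combination:
11 = 77 − 3·22
11 = −3·330 + 13·77
11 = 13·2387 − 94·330
11 = −94·5104 + 201·2387
11 = 201·48323 − 1903·5104
11 = −1903·150073 + 5910·48323
11 = 5910·348469 − 13723·150073
So 11 = (5910)·348469 + (-13723)·150073.

11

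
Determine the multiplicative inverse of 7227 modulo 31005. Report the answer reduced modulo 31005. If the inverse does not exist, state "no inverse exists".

Compute gcd(7227, 31005):
31005 = 4×7227 + 2097
7227 = 3×2097 + 936
2097 = 2×936 + 225
936 = 4×225 + 36
225 = 6×36 + 9
36 = 4×9 + 0
Since gcd = 9 > 1, 7227 is not a unit mod 31005.

no inverse exists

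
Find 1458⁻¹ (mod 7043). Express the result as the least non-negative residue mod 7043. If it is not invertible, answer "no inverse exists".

Extended Euclidean algorithm:
7043 = 4×1458 + 1211
1458 = 1×1211 + 247
1211 = 4×247 + 223
247 = 1×223 + 24
223 = 9×24 + 7
24 = 3×7 + 3
7 = 2×3 + 1
3 = 3×1 + 0
Since gcd(1458, 7043) = 1, back-substitute to write 1 as a combination:
1 = 7 − 2·3
1 = −2·24 + 7·7
1 = 7·223 − 65·24
1 = −65·247 + 72·223
1 = 72·1211 − 353·247
1 = −353·1458 + 425·1211
1 = 425·7043 − 2053·1458
Thus 1458·(-2053) ≡ 1 (mod 7043); reducing, -2053 mod 7043 = 4990.

4990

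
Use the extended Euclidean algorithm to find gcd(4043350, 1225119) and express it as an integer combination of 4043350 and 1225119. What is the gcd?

1

Euclidean algorithm:
4043350 = 3*1225119 + 367993
1225119 = 3*367993 + 121140
367993 = 3*121140 + 4573
121140 = 26*4573 + 2242
4573 = 2*2242 + 89
2242 = 25*89 + 17
89 = 5*17 + 4
17 = 4*4 + 1
4 = 4*1 + 0
gcd(4043350, 1225119) = 1.
Back-substituting:
1 = 17 − 4·4
1 = −4·89 + 21·17
1 = 21·2242 − 529·89
1 = −529·4573 + 1079·2242
1 = 1079·121140 − 28583·4573
1 = −28583·367993 + 86828·121140
1 = 86828·1225119 − 289067·367993
1 = −289067·4043350 + 954029·1225119
So 1 = (-289067)·4043350 + (954029)·1225119.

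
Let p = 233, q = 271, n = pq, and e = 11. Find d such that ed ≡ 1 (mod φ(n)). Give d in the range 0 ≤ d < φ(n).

φ(n) = (p−1)(q−1) = 232·270 = 62640.
Need d with 11·d ≡ 1 (mod 62640). Apply the extended Euclidean algorithm:
62640 = 5694·11 + 6
11 = 1·6 + 5
6 = 1·5 + 1
5 = 5·1 + 0
Back-substitute:
1 = 6 − 5
1 = −11 + 2·6
1 = 2·62640 − 11389·11
So 11·(-11389) ≡ 1 (mod 62640), hence d ≡ -11389 ≡ 51251 (mod 62640).

51251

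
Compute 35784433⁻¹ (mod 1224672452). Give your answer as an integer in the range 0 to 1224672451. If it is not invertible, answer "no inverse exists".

828199605

Apply the Euclidean algorithm to 1224672452 and 35784433:
1224672452 = 34·35784433 + 8001730
35784433 = 4·8001730 + 3777513
8001730 = 2·3777513 + 446704
3777513 = 8·446704 + 203881
446704 = 2·203881 + 38942
203881 = 5·38942 + 9171
38942 = 4·9171 + 2258
9171 = 4·2258 + 139
2258 = 16·139 + 34
139 = 4·34 + 3
34 = 11·3 + 1
3 = 3·1 + 0
The gcd is 1. Working backward:
1 = 34 − 11·3
1 = −11·139 + 45·34
1 = 45·2258 − 731·139
1 = −731·9171 + 2969·2258
1 = 2969·38942 − 12607·9171
1 = −12607·203881 + 66004·38942
1 = 66004·446704 − 144615·203881
1 = −144615·3777513 + 1222924·446704
1 = 1222924·8001730 − 2590463·3777513
1 = −2590463·35784433 + 11584776·8001730
1 = 11584776·1224672452 − 396472847·35784433
Thus 35784433·(-396472847) ≡ 1 (mod 1224672452); reducing, -396472847 mod 1224672452 = 828199605.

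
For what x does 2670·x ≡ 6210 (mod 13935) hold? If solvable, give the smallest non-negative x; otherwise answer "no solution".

First find gcd(2670, 13935):
13935 = 5×2670 + 585
2670 = 4×585 + 330
585 = 1×330 + 255
330 = 1×255 + 75
255 = 3×75 + 30
75 = 2×30 + 15
30 = 2×15 + 0
gcd = 15 and 15 | 6210, so solutions exist. Divide through by 15: 178x ≡ 414 (mod 929).
Now find 178⁻¹ mod 929:
929 = 5*178 + 39
178 = 4*39 + 22
39 = 1*22 + 17
22 = 1*17 + 5
17 = 3*5 + 2
5 = 2*2 + 1
2 = 2*1 + 0
Back-substitute:
1 = 5 − 2·2
1 = −2·17 + 7·5
1 = 7·22 − 9·17
1 = −9·39 + 16·22
1 = 16·178 − 73·39
1 = −73·929 + 381·178
So 178⁻¹ ≡ 381 (mod 929).
Then x ≡ 381·414 ≡ 733 (mod 929); the smallest non-negative solution is x = 733.

733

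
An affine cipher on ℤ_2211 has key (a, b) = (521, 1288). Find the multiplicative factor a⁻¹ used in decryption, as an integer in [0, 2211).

1532

Apply the Euclidean algorithm to 2211 and 521:
2211 = 4*521 + 127
521 = 4*127 + 13
127 = 9*13 + 10
13 = 1*10 + 3
10 = 3*3 + 1
3 = 3*1 + 0
The gcd is 1. Working backward:
1 = 10 − 3·3
1 = −3·13 + 4·10
1 = 4·127 − 39·13
1 = −39·521 + 160·127
1 = 160·2211 − 679·521
So 521·(-679) ≡ 1 (mod 2211), and -679 ≡ 1532 (mod 2211).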